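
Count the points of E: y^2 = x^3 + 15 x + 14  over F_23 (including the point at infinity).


For each x in F_23, count y with y^2 = x^3 + 15 x + 14 mod 23:
  x = 2: RHS = 6, y in [11, 12]  -> 2 point(s)
  x = 4: RHS = 0, y in [0]  -> 1 point(s)
  x = 7: RHS = 2, y in [5, 18]  -> 2 point(s)
  x = 8: RHS = 2, y in [5, 18]  -> 2 point(s)
  x = 9: RHS = 4, y in [2, 21]  -> 2 point(s)
  x = 12: RHS = 13, y in [6, 17]  -> 2 point(s)
  x = 14: RHS = 1, y in [1, 22]  -> 2 point(s)
  x = 15: RHS = 3, y in [7, 16]  -> 2 point(s)
  x = 16: RHS = 3, y in [7, 16]  -> 2 point(s)
Affine points: 17. Add the point at infinity: total = 18.

#E(F_23) = 18


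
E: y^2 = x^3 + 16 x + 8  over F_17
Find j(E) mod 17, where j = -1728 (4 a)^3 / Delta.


Delta = -16(4 a^3 + 27 b^2) mod 17 = 7
-1728 * (4 a)^3 = -1728 * (4*16)^3 mod 17 = 7
j = 7 * 7^(-1) mod 17 = 1

j = 1 (mod 17)


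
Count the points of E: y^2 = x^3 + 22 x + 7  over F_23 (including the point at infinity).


For each x in F_23, count y with y^2 = x^3 + 22 x + 7 mod 23:
  x = 2: RHS = 13, y in [6, 17]  -> 2 point(s)
  x = 3: RHS = 8, y in [10, 13]  -> 2 point(s)
  x = 5: RHS = 12, y in [9, 14]  -> 2 point(s)
  x = 10: RHS = 8, y in [10, 13]  -> 2 point(s)
  x = 11: RHS = 16, y in [4, 19]  -> 2 point(s)
  x = 13: RHS = 6, y in [11, 12]  -> 2 point(s)
  x = 14: RHS = 0, y in [0]  -> 1 point(s)
  x = 15: RHS = 9, y in [3, 20]  -> 2 point(s)
  x = 16: RHS = 16, y in [4, 19]  -> 2 point(s)
  x = 17: RHS = 4, y in [2, 21]  -> 2 point(s)
  x = 18: RHS = 2, y in [5, 18]  -> 2 point(s)
  x = 19: RHS = 16, y in [4, 19]  -> 2 point(s)
  x = 20: RHS = 6, y in [11, 12]  -> 2 point(s)
  x = 21: RHS = 1, y in [1, 22]  -> 2 point(s)
Affine points: 27. Add the point at infinity: total = 28.

#E(F_23) = 28


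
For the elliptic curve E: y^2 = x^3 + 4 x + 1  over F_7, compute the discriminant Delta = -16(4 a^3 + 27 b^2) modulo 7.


4 a^3 + 27 b^2 = 4*4^3 + 27*1^2 = 256 + 27 = 283
Delta = -16 * (283) = -4528
Delta mod 7 = 1

Delta = 1 (mod 7)


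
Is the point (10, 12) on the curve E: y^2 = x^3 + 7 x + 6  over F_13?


Check whether y^2 = x^3 + 7 x + 6 (mod 13) for (x, y) = (10, 12).
LHS: y^2 = 12^2 mod 13 = 1
RHS: x^3 + 7 x + 6 = 10^3 + 7*10 + 6 mod 13 = 10
LHS != RHS

No, not on the curve


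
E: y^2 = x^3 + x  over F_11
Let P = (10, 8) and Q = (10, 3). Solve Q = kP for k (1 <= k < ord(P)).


Enumerate multiples of P until we hit Q = (10, 3):
  1P = (10, 8)
  2P = (0, 0)
  3P = (10, 3)
Match found at i = 3.

k = 3


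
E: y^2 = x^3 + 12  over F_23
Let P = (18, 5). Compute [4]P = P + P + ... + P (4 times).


k = 4 = 100_2 (binary, LSB first: 001)
Double-and-add from P = (18, 5):
  bit 0 = 0: acc unchanged = O
  bit 1 = 0: acc unchanged = O
  bit 2 = 1: acc = O + (0, 9) = (0, 9)

4P = (0, 9)


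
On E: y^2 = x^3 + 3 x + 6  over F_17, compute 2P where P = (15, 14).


Doubling: s = (3 x1^2 + a) / (2 y1)
s = (3*15^2 + 3) / (2*14) mod 17 = 6
x3 = s^2 - 2 x1 mod 17 = 6^2 - 2*15 = 6
y3 = s (x1 - x3) - y1 mod 17 = 6 * (15 - 6) - 14 = 6

2P = (6, 6)


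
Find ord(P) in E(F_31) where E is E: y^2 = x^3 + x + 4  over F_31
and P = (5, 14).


Compute successive multiples of P until we hit O:
  1P = (5, 14)
  2P = (29, 5)
  3P = (17, 6)
  4P = (6, 28)
  5P = (30, 8)
  6P = (28, 25)
  7P = (12, 15)
  8P = (2, 13)
  ... (continuing to 26P)
  26P = O

ord(P) = 26


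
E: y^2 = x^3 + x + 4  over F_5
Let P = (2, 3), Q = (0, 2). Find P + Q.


P != Q, so use the chord formula.
s = (y2 - y1) / (x2 - x1) = (4) / (3) mod 5 = 3
x3 = s^2 - x1 - x2 mod 5 = 3^2 - 2 - 0 = 2
y3 = s (x1 - x3) - y1 mod 5 = 3 * (2 - 2) - 3 = 2

P + Q = (2, 2)


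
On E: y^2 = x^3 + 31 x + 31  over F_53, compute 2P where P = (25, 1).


Doubling: s = (3 x1^2 + a) / (2 y1)
s = (3*25^2 + 31) / (2*1) mod 53 = 52
x3 = s^2 - 2 x1 mod 53 = 52^2 - 2*25 = 4
y3 = s (x1 - x3) - y1 mod 53 = 52 * (25 - 4) - 1 = 31

2P = (4, 31)


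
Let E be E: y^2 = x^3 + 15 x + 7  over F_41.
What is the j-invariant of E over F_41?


Delta = -16(4 a^3 + 27 b^2) mod 41 = 17
-1728 * (4 a)^3 = -1728 * (4*15)^3 mod 41 = 10
j = 10 * 17^(-1) mod 41 = 3

j = 3 (mod 41)


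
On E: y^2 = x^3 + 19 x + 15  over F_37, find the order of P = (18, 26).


Compute successive multiples of P until we hit O:
  1P = (18, 26)
  2P = (10, 24)
  3P = (16, 30)
  4P = (7, 26)
  5P = (12, 11)
  6P = (4, 9)
  7P = (11, 1)
  8P = (20, 25)
  ... (continuing to 33P)
  33P = O

ord(P) = 33


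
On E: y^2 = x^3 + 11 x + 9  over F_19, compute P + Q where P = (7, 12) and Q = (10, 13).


P != Q, so use the chord formula.
s = (y2 - y1) / (x2 - x1) = (1) / (3) mod 19 = 13
x3 = s^2 - x1 - x2 mod 19 = 13^2 - 7 - 10 = 0
y3 = s (x1 - x3) - y1 mod 19 = 13 * (7 - 0) - 12 = 3

P + Q = (0, 3)


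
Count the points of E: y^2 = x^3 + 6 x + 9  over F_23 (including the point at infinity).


For each x in F_23, count y with y^2 = x^3 + 6 x + 9 mod 23:
  x = 0: RHS = 9, y in [3, 20]  -> 2 point(s)
  x = 1: RHS = 16, y in [4, 19]  -> 2 point(s)
  x = 2: RHS = 6, y in [11, 12]  -> 2 point(s)
  x = 3: RHS = 8, y in [10, 13]  -> 2 point(s)
  x = 5: RHS = 3, y in [7, 16]  -> 2 point(s)
  x = 6: RHS = 8, y in [10, 13]  -> 2 point(s)
  x = 7: RHS = 3, y in [7, 16]  -> 2 point(s)
  x = 11: RHS = 3, y in [7, 16]  -> 2 point(s)
  x = 14: RHS = 8, y in [10, 13]  -> 2 point(s)
  x = 15: RHS = 1, y in [1, 22]  -> 2 point(s)
  x = 19: RHS = 13, y in [6, 17]  -> 2 point(s)
  x = 21: RHS = 12, y in [9, 14]  -> 2 point(s)
  x = 22: RHS = 2, y in [5, 18]  -> 2 point(s)
Affine points: 26. Add the point at infinity: total = 27.

#E(F_23) = 27


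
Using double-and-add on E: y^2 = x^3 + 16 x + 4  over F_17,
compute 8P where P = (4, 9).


k = 8 = 1000_2 (binary, LSB first: 0001)
Double-and-add from P = (4, 9):
  bit 0 = 0: acc unchanged = O
  bit 1 = 0: acc unchanged = O
  bit 2 = 0: acc unchanged = O
  bit 3 = 1: acc = O + (15, 10) = (15, 10)

8P = (15, 10)


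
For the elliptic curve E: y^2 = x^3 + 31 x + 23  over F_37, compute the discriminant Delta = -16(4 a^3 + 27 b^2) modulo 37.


4 a^3 + 27 b^2 = 4*31^3 + 27*23^2 = 119164 + 14283 = 133447
Delta = -16 * (133447) = -2135152
Delta mod 37 = 7

Delta = 7 (mod 37)


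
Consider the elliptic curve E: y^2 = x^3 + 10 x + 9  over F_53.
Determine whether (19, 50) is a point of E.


Check whether y^2 = x^3 + 10 x + 9 (mod 53) for (x, y) = (19, 50).
LHS: y^2 = 50^2 mod 53 = 9
RHS: x^3 + 10 x + 9 = 19^3 + 10*19 + 9 mod 53 = 9
LHS = RHS

Yes, on the curve


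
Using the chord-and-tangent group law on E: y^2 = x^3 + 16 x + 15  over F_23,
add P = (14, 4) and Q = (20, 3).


P != Q, so use the chord formula.
s = (y2 - y1) / (x2 - x1) = (22) / (6) mod 23 = 19
x3 = s^2 - x1 - x2 mod 23 = 19^2 - 14 - 20 = 5
y3 = s (x1 - x3) - y1 mod 23 = 19 * (14 - 5) - 4 = 6

P + Q = (5, 6)


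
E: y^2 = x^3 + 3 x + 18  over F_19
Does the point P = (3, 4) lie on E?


Check whether y^2 = x^3 + 3 x + 18 (mod 19) for (x, y) = (3, 4).
LHS: y^2 = 4^2 mod 19 = 16
RHS: x^3 + 3 x + 18 = 3^3 + 3*3 + 18 mod 19 = 16
LHS = RHS

Yes, on the curve


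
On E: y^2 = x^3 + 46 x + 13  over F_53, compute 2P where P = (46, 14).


Doubling: s = (3 x1^2 + a) / (2 y1)
s = (3*46^2 + 46) / (2*14) mod 53 = 5
x3 = s^2 - 2 x1 mod 53 = 5^2 - 2*46 = 39
y3 = s (x1 - x3) - y1 mod 53 = 5 * (46 - 39) - 14 = 21

2P = (39, 21)


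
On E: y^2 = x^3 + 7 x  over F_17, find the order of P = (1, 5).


Compute successive multiples of P until we hit O:
  1P = (1, 5)
  2P = (16, 14)
  3P = (16, 3)
  4P = (1, 12)
  5P = O

ord(P) = 5


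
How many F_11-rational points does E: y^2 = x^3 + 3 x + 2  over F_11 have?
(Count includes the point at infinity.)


For each x in F_11, count y with y^2 = x^3 + 3 x + 2 mod 11:
  x = 2: RHS = 5, y in [4, 7]  -> 2 point(s)
  x = 3: RHS = 5, y in [4, 7]  -> 2 point(s)
  x = 4: RHS = 1, y in [1, 10]  -> 2 point(s)
  x = 6: RHS = 5, y in [4, 7]  -> 2 point(s)
  x = 7: RHS = 3, y in [5, 6]  -> 2 point(s)
  x = 10: RHS = 9, y in [3, 8]  -> 2 point(s)
Affine points: 12. Add the point at infinity: total = 13.

#E(F_11) = 13


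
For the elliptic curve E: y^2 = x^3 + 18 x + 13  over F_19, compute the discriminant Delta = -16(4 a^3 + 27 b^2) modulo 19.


4 a^3 + 27 b^2 = 4*18^3 + 27*13^2 = 23328 + 4563 = 27891
Delta = -16 * (27891) = -446256
Delta mod 19 = 16

Delta = 16 (mod 19)


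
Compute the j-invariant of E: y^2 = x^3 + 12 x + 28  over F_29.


Delta = -16(4 a^3 + 27 b^2) mod 29 = 17
-1728 * (4 a)^3 = -1728 * (4*12)^3 mod 29 = 6
j = 6 * 17^(-1) mod 29 = 14

j = 14 (mod 29)


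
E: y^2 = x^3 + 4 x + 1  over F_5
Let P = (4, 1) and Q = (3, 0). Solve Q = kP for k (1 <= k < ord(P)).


Enumerate multiples of P until we hit Q = (3, 0):
  1P = (4, 1)
  2P = (3, 0)
Match found at i = 2.

k = 2


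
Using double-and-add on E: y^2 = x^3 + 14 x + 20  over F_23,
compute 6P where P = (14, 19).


k = 6 = 110_2 (binary, LSB first: 011)
Double-and-add from P = (14, 19):
  bit 0 = 0: acc unchanged = O
  bit 1 = 1: acc = O + (1, 9) = (1, 9)
  bit 2 = 1: acc = (1, 9) + (16, 19) = (9, 1)

6P = (9, 1)


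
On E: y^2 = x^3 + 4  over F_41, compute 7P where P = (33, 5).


k = 7 = 111_2 (binary, LSB first: 111)
Double-and-add from P = (33, 5):
  bit 0 = 1: acc = O + (33, 5) = (33, 5)
  bit 1 = 1: acc = (33, 5) + (14, 40) = (10, 26)
  bit 2 = 1: acc = (10, 26) + (21, 9) = (9, 6)

7P = (9, 6)


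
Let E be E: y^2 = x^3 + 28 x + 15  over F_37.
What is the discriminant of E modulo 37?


4 a^3 + 27 b^2 = 4*28^3 + 27*15^2 = 87808 + 6075 = 93883
Delta = -16 * (93883) = -1502128
Delta mod 37 = 35

Delta = 35 (mod 37)


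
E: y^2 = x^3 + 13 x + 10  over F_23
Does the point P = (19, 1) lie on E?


Check whether y^2 = x^3 + 13 x + 10 (mod 23) for (x, y) = (19, 1).
LHS: y^2 = 1^2 mod 23 = 1
RHS: x^3 + 13 x + 10 = 19^3 + 13*19 + 10 mod 23 = 9
LHS != RHS

No, not on the curve


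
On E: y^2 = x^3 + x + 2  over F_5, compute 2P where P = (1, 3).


Doubling: s = (3 x1^2 + a) / (2 y1)
s = (3*1^2 + 1) / (2*3) mod 5 = 4
x3 = s^2 - 2 x1 mod 5 = 4^2 - 2*1 = 4
y3 = s (x1 - x3) - y1 mod 5 = 4 * (1 - 4) - 3 = 0

2P = (4, 0)


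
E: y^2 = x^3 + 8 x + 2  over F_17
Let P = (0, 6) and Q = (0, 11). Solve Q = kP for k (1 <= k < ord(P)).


Enumerate multiples of P until we hit Q = (0, 11):
  1P = (0, 6)
  2P = (8, 0)
  3P = (0, 11)
Match found at i = 3.

k = 3


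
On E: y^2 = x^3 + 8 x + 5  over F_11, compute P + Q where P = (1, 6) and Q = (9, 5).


P != Q, so use the chord formula.
s = (y2 - y1) / (x2 - x1) = (10) / (8) mod 11 = 4
x3 = s^2 - x1 - x2 mod 11 = 4^2 - 1 - 9 = 6
y3 = s (x1 - x3) - y1 mod 11 = 4 * (1 - 6) - 6 = 7

P + Q = (6, 7)


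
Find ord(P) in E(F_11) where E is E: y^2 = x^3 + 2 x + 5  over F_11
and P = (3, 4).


Compute successive multiples of P until we hit O:
  1P = (3, 4)
  2P = (8, 4)
  3P = (0, 7)
  4P = (9, 2)
  5P = (4, 0)
  6P = (9, 9)
  7P = (0, 4)
  8P = (8, 7)
  ... (continuing to 10P)
  10P = O

ord(P) = 10


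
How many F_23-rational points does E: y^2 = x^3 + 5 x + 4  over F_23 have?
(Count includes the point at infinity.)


For each x in F_23, count y with y^2 = x^3 + 5 x + 4 mod 23:
  x = 0: RHS = 4, y in [2, 21]  -> 2 point(s)
  x = 3: RHS = 0, y in [0]  -> 1 point(s)
  x = 5: RHS = 16, y in [4, 19]  -> 2 point(s)
  x = 8: RHS = 4, y in [2, 21]  -> 2 point(s)
  x = 13: RHS = 12, y in [9, 14]  -> 2 point(s)
  x = 14: RHS = 12, y in [9, 14]  -> 2 point(s)
  x = 15: RHS = 4, y in [2, 21]  -> 2 point(s)
  x = 19: RHS = 12, y in [9, 14]  -> 2 point(s)
  x = 20: RHS = 8, y in [10, 13]  -> 2 point(s)
  x = 21: RHS = 9, y in [3, 20]  -> 2 point(s)
Affine points: 19. Add the point at infinity: total = 20.

#E(F_23) = 20


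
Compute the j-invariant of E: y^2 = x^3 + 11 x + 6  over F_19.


Delta = -16(4 a^3 + 27 b^2) mod 19 = 2
-1728 * (4 a)^3 = -1728 * (4*11)^3 mod 19 = 7
j = 7 * 2^(-1) mod 19 = 13

j = 13 (mod 19)


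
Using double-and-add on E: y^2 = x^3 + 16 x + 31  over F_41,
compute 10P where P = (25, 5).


k = 10 = 1010_2 (binary, LSB first: 0101)
Double-and-add from P = (25, 5):
  bit 0 = 0: acc unchanged = O
  bit 1 = 1: acc = O + (22, 17) = (22, 17)
  bit 2 = 0: acc unchanged = (22, 17)
  bit 3 = 1: acc = (22, 17) + (30, 0) = (39, 14)

10P = (39, 14)


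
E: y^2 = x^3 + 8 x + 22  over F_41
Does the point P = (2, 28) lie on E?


Check whether y^2 = x^3 + 8 x + 22 (mod 41) for (x, y) = (2, 28).
LHS: y^2 = 28^2 mod 41 = 5
RHS: x^3 + 8 x + 22 = 2^3 + 8*2 + 22 mod 41 = 5
LHS = RHS

Yes, on the curve


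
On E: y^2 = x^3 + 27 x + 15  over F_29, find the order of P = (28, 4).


Compute successive multiples of P until we hit O:
  1P = (28, 4)
  2P = (7, 24)
  3P = (22, 11)
  4P = (15, 5)
  5P = (9, 28)
  6P = (14, 18)
  7P = (17, 14)
  8P = (4, 19)
  ... (continuing to 28P)
  28P = O

ord(P) = 28


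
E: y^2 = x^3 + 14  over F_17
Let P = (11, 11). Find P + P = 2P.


Doubling: s = (3 x1^2 + a) / (2 y1)
s = (3*11^2 + 0) / (2*11) mod 17 = 8
x3 = s^2 - 2 x1 mod 17 = 8^2 - 2*11 = 8
y3 = s (x1 - x3) - y1 mod 17 = 8 * (11 - 8) - 11 = 13

2P = (8, 13)


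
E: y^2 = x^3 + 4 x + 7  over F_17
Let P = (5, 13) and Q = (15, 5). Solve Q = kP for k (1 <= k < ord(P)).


Enumerate multiples of P until we hit Q = (15, 5):
  1P = (5, 13)
  2P = (15, 5)
Match found at i = 2.

k = 2


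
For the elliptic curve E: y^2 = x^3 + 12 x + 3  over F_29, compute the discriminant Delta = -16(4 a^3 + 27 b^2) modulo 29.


4 a^3 + 27 b^2 = 4*12^3 + 27*3^2 = 6912 + 243 = 7155
Delta = -16 * (7155) = -114480
Delta mod 29 = 12

Delta = 12 (mod 29)


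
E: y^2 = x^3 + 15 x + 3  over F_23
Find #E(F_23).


For each x in F_23, count y with y^2 = x^3 + 15 x + 3 mod 23:
  x = 0: RHS = 3, y in [7, 16]  -> 2 point(s)
  x = 2: RHS = 18, y in [8, 15]  -> 2 point(s)
  x = 3: RHS = 6, y in [11, 12]  -> 2 point(s)
  x = 4: RHS = 12, y in [9, 14]  -> 2 point(s)
  x = 9: RHS = 16, y in [4, 19]  -> 2 point(s)
  x = 10: RHS = 3, y in [7, 16]  -> 2 point(s)
  x = 11: RHS = 4, y in [2, 21]  -> 2 point(s)
  x = 12: RHS = 2, y in [5, 18]  -> 2 point(s)
  x = 13: RHS = 3, y in [7, 16]  -> 2 point(s)
  x = 14: RHS = 13, y in [6, 17]  -> 2 point(s)
  x = 20: RHS = 0, y in [0]  -> 1 point(s)
Affine points: 21. Add the point at infinity: total = 22.

#E(F_23) = 22


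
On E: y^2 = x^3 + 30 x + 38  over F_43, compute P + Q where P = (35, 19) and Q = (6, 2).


P != Q, so use the chord formula.
s = (y2 - y1) / (x2 - x1) = (26) / (14) mod 43 = 8
x3 = s^2 - x1 - x2 mod 43 = 8^2 - 35 - 6 = 23
y3 = s (x1 - x3) - y1 mod 43 = 8 * (35 - 23) - 19 = 34

P + Q = (23, 34)


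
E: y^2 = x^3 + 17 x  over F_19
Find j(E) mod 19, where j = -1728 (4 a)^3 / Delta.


Delta = -16(4 a^3 + 27 b^2) mod 19 = 18
-1728 * (4 a)^3 = -1728 * (4*17)^3 mod 19 = 1
j = 1 * 18^(-1) mod 19 = 18

j = 18 (mod 19)


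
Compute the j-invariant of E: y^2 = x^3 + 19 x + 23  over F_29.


Delta = -16(4 a^3 + 27 b^2) mod 29 = 18
-1728 * (4 a)^3 = -1728 * (4*19)^3 mod 29 = 7
j = 7 * 18^(-1) mod 29 = 2

j = 2 (mod 29)


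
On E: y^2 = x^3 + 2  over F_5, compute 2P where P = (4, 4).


k = 2 = 10_2 (binary, LSB first: 01)
Double-and-add from P = (4, 4):
  bit 0 = 0: acc unchanged = O
  bit 1 = 1: acc = O + (3, 2) = (3, 2)

2P = (3, 2)


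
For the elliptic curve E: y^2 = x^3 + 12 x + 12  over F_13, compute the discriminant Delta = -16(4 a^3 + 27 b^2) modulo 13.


4 a^3 + 27 b^2 = 4*12^3 + 27*12^2 = 6912 + 3888 = 10800
Delta = -16 * (10800) = -172800
Delta mod 13 = 9

Delta = 9 (mod 13)


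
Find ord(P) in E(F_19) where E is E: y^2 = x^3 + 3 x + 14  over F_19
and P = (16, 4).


Compute successive multiples of P until we hit O:
  1P = (16, 4)
  2P = (7, 6)
  3P = (12, 12)
  4P = (14, 11)
  5P = (6, 18)
  6P = (2, 3)
  7P = (17, 0)
  8P = (2, 16)
  ... (continuing to 14P)
  14P = O

ord(P) = 14


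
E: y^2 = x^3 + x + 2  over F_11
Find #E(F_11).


For each x in F_11, count y with y^2 = x^3 + 1 x + 2 mod 11:
  x = 1: RHS = 4, y in [2, 9]  -> 2 point(s)
  x = 2: RHS = 1, y in [1, 10]  -> 2 point(s)
  x = 4: RHS = 4, y in [2, 9]  -> 2 point(s)
  x = 5: RHS = 0, y in [0]  -> 1 point(s)
  x = 6: RHS = 4, y in [2, 9]  -> 2 point(s)
  x = 7: RHS = 0, y in [0]  -> 1 point(s)
  x = 8: RHS = 5, y in [4, 7]  -> 2 point(s)
  x = 9: RHS = 3, y in [5, 6]  -> 2 point(s)
  x = 10: RHS = 0, y in [0]  -> 1 point(s)
Affine points: 15. Add the point at infinity: total = 16.

#E(F_11) = 16


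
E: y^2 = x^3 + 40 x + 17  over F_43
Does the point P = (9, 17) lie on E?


Check whether y^2 = x^3 + 40 x + 17 (mod 43) for (x, y) = (9, 17).
LHS: y^2 = 17^2 mod 43 = 31
RHS: x^3 + 40 x + 17 = 9^3 + 40*9 + 17 mod 43 = 31
LHS = RHS

Yes, on the curve


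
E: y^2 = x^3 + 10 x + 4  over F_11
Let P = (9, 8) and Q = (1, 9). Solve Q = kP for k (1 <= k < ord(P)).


Enumerate multiples of P until we hit Q = (1, 9):
  1P = (9, 8)
  2P = (4, 3)
  3P = (10, 2)
  4P = (6, 7)
  5P = (1, 2)
  6P = (5, 6)
  7P = (0, 2)
  8P = (0, 9)
  9P = (5, 5)
  10P = (1, 9)
Match found at i = 10.

k = 10


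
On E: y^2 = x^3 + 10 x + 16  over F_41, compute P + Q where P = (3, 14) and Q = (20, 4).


P != Q, so use the chord formula.
s = (y2 - y1) / (x2 - x1) = (31) / (17) mod 41 = 38
x3 = s^2 - x1 - x2 mod 41 = 38^2 - 3 - 20 = 27
y3 = s (x1 - x3) - y1 mod 41 = 38 * (3 - 27) - 14 = 17

P + Q = (27, 17)


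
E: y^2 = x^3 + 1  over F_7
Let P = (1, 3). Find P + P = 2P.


Doubling: s = (3 x1^2 + a) / (2 y1)
s = (3*1^2 + 0) / (2*3) mod 7 = 4
x3 = s^2 - 2 x1 mod 7 = 4^2 - 2*1 = 0
y3 = s (x1 - x3) - y1 mod 7 = 4 * (1 - 0) - 3 = 1

2P = (0, 1)


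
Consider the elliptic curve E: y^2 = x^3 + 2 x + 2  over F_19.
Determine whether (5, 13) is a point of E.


Check whether y^2 = x^3 + 2 x + 2 (mod 19) for (x, y) = (5, 13).
LHS: y^2 = 13^2 mod 19 = 17
RHS: x^3 + 2 x + 2 = 5^3 + 2*5 + 2 mod 19 = 4
LHS != RHS

No, not on the curve


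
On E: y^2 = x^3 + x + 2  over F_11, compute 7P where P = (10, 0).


k = 7 = 111_2 (binary, LSB first: 111)
Double-and-add from P = (10, 0):
  bit 0 = 1: acc = O + (10, 0) = (10, 0)
  bit 1 = 1: acc = (10, 0) + O = (10, 0)
  bit 2 = 1: acc = (10, 0) + O = (10, 0)

7P = (10, 0)


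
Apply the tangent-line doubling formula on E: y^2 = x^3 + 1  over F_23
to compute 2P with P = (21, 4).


Doubling: s = (3 x1^2 + a) / (2 y1)
s = (3*21^2 + 0) / (2*4) mod 23 = 13
x3 = s^2 - 2 x1 mod 23 = 13^2 - 2*21 = 12
y3 = s (x1 - x3) - y1 mod 23 = 13 * (21 - 12) - 4 = 21

2P = (12, 21)


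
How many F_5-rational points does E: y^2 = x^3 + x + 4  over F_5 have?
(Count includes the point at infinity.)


For each x in F_5, count y with y^2 = x^3 + 1 x + 4 mod 5:
  x = 0: RHS = 4, y in [2, 3]  -> 2 point(s)
  x = 1: RHS = 1, y in [1, 4]  -> 2 point(s)
  x = 2: RHS = 4, y in [2, 3]  -> 2 point(s)
  x = 3: RHS = 4, y in [2, 3]  -> 2 point(s)
Affine points: 8. Add the point at infinity: total = 9.

#E(F_5) = 9


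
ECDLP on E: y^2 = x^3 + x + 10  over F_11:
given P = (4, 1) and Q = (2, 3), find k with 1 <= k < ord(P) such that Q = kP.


Enumerate multiples of P until we hit Q = (2, 3):
  1P = (4, 1)
  2P = (1, 1)
  3P = (6, 10)
  4P = (2, 8)
  5P = (9, 0)
  6P = (2, 3)
Match found at i = 6.

k = 6


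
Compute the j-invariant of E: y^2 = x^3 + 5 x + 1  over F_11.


Delta = -16(4 a^3 + 27 b^2) mod 11 = 5
-1728 * (4 a)^3 = -1728 * (4*5)^3 mod 11 = 8
j = 8 * 5^(-1) mod 11 = 6

j = 6 (mod 11)


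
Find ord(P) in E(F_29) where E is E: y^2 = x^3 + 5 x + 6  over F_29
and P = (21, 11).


Compute successive multiples of P until we hit O:
  1P = (21, 11)
  2P = (12, 5)
  3P = (19, 0)
  4P = (12, 24)
  5P = (21, 18)
  6P = O

ord(P) = 6


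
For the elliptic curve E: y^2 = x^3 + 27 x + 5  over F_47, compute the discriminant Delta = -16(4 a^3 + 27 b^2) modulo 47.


4 a^3 + 27 b^2 = 4*27^3 + 27*5^2 = 78732 + 675 = 79407
Delta = -16 * (79407) = -1270512
Delta mod 47 = 39

Delta = 39 (mod 47)


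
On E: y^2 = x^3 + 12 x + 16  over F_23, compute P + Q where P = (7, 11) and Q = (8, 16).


P != Q, so use the chord formula.
s = (y2 - y1) / (x2 - x1) = (5) / (1) mod 23 = 5
x3 = s^2 - x1 - x2 mod 23 = 5^2 - 7 - 8 = 10
y3 = s (x1 - x3) - y1 mod 23 = 5 * (7 - 10) - 11 = 20

P + Q = (10, 20)


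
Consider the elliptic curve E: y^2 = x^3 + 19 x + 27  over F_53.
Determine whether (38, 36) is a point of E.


Check whether y^2 = x^3 + 19 x + 27 (mod 53) for (x, y) = (38, 36).
LHS: y^2 = 36^2 mod 53 = 24
RHS: x^3 + 19 x + 27 = 38^3 + 19*38 + 27 mod 53 = 24
LHS = RHS

Yes, on the curve


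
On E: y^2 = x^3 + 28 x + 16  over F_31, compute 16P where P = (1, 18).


k = 16 = 10000_2 (binary, LSB first: 00001)
Double-and-add from P = (1, 18):
  bit 0 = 0: acc unchanged = O
  bit 1 = 0: acc unchanged = O
  bit 2 = 0: acc unchanged = O
  bit 3 = 0: acc unchanged = O
  bit 4 = 1: acc = O + (25, 2) = (25, 2)

16P = (25, 2)


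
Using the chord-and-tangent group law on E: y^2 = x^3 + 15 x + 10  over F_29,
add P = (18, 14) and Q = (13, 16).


P != Q, so use the chord formula.
s = (y2 - y1) / (x2 - x1) = (2) / (24) mod 29 = 17
x3 = s^2 - x1 - x2 mod 29 = 17^2 - 18 - 13 = 26
y3 = s (x1 - x3) - y1 mod 29 = 17 * (18 - 26) - 14 = 24

P + Q = (26, 24)


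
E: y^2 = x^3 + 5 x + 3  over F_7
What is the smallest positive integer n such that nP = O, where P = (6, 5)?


Compute successive multiples of P until we hit O:
  1P = (6, 5)
  2P = (6, 2)
  3P = O

ord(P) = 3


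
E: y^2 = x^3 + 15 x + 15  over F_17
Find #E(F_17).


For each x in F_17, count y with y^2 = x^3 + 15 x + 15 mod 17:
  x = 0: RHS = 15, y in [7, 10]  -> 2 point(s)
  x = 2: RHS = 2, y in [6, 11]  -> 2 point(s)
  x = 3: RHS = 2, y in [6, 11]  -> 2 point(s)
  x = 6: RHS = 15, y in [7, 10]  -> 2 point(s)
  x = 7: RHS = 4, y in [2, 15]  -> 2 point(s)
  x = 8: RHS = 1, y in [1, 16]  -> 2 point(s)
  x = 10: RHS = 9, y in [3, 14]  -> 2 point(s)
  x = 11: RHS = 15, y in [7, 10]  -> 2 point(s)
  x = 12: RHS = 2, y in [6, 11]  -> 2 point(s)
  x = 16: RHS = 16, y in [4, 13]  -> 2 point(s)
Affine points: 20. Add the point at infinity: total = 21.

#E(F_17) = 21


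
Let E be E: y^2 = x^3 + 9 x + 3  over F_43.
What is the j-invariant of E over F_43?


Delta = -16(4 a^3 + 27 b^2) mod 43 = 24
-1728 * (4 a)^3 = -1728 * (4*9)^3 mod 43 = 35
j = 35 * 24^(-1) mod 43 = 14

j = 14 (mod 43)


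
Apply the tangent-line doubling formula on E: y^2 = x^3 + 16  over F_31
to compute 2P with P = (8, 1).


Doubling: s = (3 x1^2 + a) / (2 y1)
s = (3*8^2 + 0) / (2*1) mod 31 = 3
x3 = s^2 - 2 x1 mod 31 = 3^2 - 2*8 = 24
y3 = s (x1 - x3) - y1 mod 31 = 3 * (8 - 24) - 1 = 13

2P = (24, 13)


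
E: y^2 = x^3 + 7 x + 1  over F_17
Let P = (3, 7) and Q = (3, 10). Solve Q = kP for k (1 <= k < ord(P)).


Enumerate multiples of P until we hit Q = (3, 10):
  1P = (3, 7)
  2P = (11, 10)
  3P = (5, 5)
  4P = (10, 0)
  5P = (5, 12)
  6P = (11, 7)
  7P = (3, 10)
Match found at i = 7.

k = 7


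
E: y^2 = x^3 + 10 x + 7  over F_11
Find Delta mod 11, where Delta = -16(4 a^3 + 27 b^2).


4 a^3 + 27 b^2 = 4*10^3 + 27*7^2 = 4000 + 1323 = 5323
Delta = -16 * (5323) = -85168
Delta mod 11 = 5

Delta = 5 (mod 11)


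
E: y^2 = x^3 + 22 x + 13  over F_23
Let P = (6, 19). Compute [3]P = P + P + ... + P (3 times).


k = 3 = 11_2 (binary, LSB first: 11)
Double-and-add from P = (6, 19):
  bit 0 = 1: acc = O + (6, 19) = (6, 19)
  bit 1 = 1: acc = (6, 19) + (12, 21) = (0, 6)

3P = (0, 6)


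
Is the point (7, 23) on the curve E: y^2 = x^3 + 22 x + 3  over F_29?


Check whether y^2 = x^3 + 22 x + 3 (mod 29) for (x, y) = (7, 23).
LHS: y^2 = 23^2 mod 29 = 7
RHS: x^3 + 22 x + 3 = 7^3 + 22*7 + 3 mod 29 = 7
LHS = RHS

Yes, on the curve


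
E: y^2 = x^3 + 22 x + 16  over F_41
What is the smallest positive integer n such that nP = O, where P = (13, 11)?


Compute successive multiples of P until we hit O:
  1P = (13, 11)
  2P = (13, 30)
  3P = O

ord(P) = 3


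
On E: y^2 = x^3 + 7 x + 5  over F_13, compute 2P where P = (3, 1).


Doubling: s = (3 x1^2 + a) / (2 y1)
s = (3*3^2 + 7) / (2*1) mod 13 = 4
x3 = s^2 - 2 x1 mod 13 = 4^2 - 2*3 = 10
y3 = s (x1 - x3) - y1 mod 13 = 4 * (3 - 10) - 1 = 10

2P = (10, 10)


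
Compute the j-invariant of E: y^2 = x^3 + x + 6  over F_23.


Delta = -16(4 a^3 + 27 b^2) mod 23 = 1
-1728 * (4 a)^3 = -1728 * (4*1)^3 mod 23 = 15
j = 15 * 1^(-1) mod 23 = 15

j = 15 (mod 23)


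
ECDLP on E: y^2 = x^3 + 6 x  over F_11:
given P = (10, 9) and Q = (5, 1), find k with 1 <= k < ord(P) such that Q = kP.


Enumerate multiples of P until we hit Q = (5, 1):
  1P = (10, 9)
  2P = (5, 10)
  3P = (0, 0)
  4P = (5, 1)
Match found at i = 4.

k = 4


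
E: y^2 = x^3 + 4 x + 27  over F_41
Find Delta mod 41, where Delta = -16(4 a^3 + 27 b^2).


4 a^3 + 27 b^2 = 4*4^3 + 27*27^2 = 256 + 19683 = 19939
Delta = -16 * (19939) = -319024
Delta mod 41 = 38

Delta = 38 (mod 41)


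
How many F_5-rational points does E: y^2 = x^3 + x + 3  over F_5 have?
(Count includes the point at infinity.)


For each x in F_5, count y with y^2 = x^3 + 1 x + 3 mod 5:
  x = 1: RHS = 0, y in [0]  -> 1 point(s)
  x = 4: RHS = 1, y in [1, 4]  -> 2 point(s)
Affine points: 3. Add the point at infinity: total = 4.

#E(F_5) = 4


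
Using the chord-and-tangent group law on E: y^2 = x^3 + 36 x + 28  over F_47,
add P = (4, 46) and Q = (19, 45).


P != Q, so use the chord formula.
s = (y2 - y1) / (x2 - x1) = (46) / (15) mod 47 = 25
x3 = s^2 - x1 - x2 mod 47 = 25^2 - 4 - 19 = 38
y3 = s (x1 - x3) - y1 mod 47 = 25 * (4 - 38) - 46 = 44

P + Q = (38, 44)


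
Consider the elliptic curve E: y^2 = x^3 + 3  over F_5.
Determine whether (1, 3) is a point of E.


Check whether y^2 = x^3 + 0 x + 3 (mod 5) for (x, y) = (1, 3).
LHS: y^2 = 3^2 mod 5 = 4
RHS: x^3 + 0 x + 3 = 1^3 + 0*1 + 3 mod 5 = 4
LHS = RHS

Yes, on the curve


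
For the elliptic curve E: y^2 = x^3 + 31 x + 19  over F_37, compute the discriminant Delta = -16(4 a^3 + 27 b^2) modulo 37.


4 a^3 + 27 b^2 = 4*31^3 + 27*19^2 = 119164 + 9747 = 128911
Delta = -16 * (128911) = -2062576
Delta mod 37 = 26

Delta = 26 (mod 37)


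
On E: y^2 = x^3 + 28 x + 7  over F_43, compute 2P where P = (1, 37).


Doubling: s = (3 x1^2 + a) / (2 y1)
s = (3*1^2 + 28) / (2*37) mod 43 = 1
x3 = s^2 - 2 x1 mod 43 = 1^2 - 2*1 = 42
y3 = s (x1 - x3) - y1 mod 43 = 1 * (1 - 42) - 37 = 8

2P = (42, 8)


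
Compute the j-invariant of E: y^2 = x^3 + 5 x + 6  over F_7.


Delta = -16(4 a^3 + 27 b^2) mod 7 = 3
-1728 * (4 a)^3 = -1728 * (4*5)^3 mod 7 = 6
j = 6 * 3^(-1) mod 7 = 2

j = 2 (mod 7)


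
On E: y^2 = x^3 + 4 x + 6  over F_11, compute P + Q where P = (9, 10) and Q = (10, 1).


P != Q, so use the chord formula.
s = (y2 - y1) / (x2 - x1) = (2) / (1) mod 11 = 2
x3 = s^2 - x1 - x2 mod 11 = 2^2 - 9 - 10 = 7
y3 = s (x1 - x3) - y1 mod 11 = 2 * (9 - 7) - 10 = 5

P + Q = (7, 5)


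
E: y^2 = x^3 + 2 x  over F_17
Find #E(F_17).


For each x in F_17, count y with y^2 = x^3 + 2 x + 0 mod 17:
  x = 0: RHS = 0, y in [0]  -> 1 point(s)
  x = 3: RHS = 16, y in [4, 13]  -> 2 point(s)
  x = 4: RHS = 4, y in [2, 15]  -> 2 point(s)
  x = 5: RHS = 16, y in [4, 13]  -> 2 point(s)
  x = 7: RHS = 0, y in [0]  -> 1 point(s)
  x = 8: RHS = 1, y in [1, 16]  -> 2 point(s)
  x = 9: RHS = 16, y in [4, 13]  -> 2 point(s)
  x = 10: RHS = 0, y in [0]  -> 1 point(s)
  x = 12: RHS = 1, y in [1, 16]  -> 2 point(s)
  x = 13: RHS = 13, y in [8, 9]  -> 2 point(s)
  x = 14: RHS = 1, y in [1, 16]  -> 2 point(s)
Affine points: 19. Add the point at infinity: total = 20.

#E(F_17) = 20


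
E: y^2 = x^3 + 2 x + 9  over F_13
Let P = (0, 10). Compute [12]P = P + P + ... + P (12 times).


k = 12 = 1100_2 (binary, LSB first: 0011)
Double-and-add from P = (0, 10):
  bit 0 = 0: acc unchanged = O
  bit 1 = 0: acc unchanged = O
  bit 2 = 1: acc = O + (11, 6) = (11, 6)
  bit 3 = 1: acc = (11, 6) + (5, 1) = (6, 9)

12P = (6, 9)


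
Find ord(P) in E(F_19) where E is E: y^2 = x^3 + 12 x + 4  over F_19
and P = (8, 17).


Compute successive multiples of P until we hit O:
  1P = (8, 17)
  2P = (1, 6)
  3P = (2, 6)
  4P = (15, 5)
  5P = (16, 13)
  6P = (0, 17)
  7P = (11, 2)
  8P = (6, 11)
  ... (continuing to 23P)
  23P = O

ord(P) = 23


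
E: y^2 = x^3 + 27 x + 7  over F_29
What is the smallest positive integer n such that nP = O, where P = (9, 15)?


Compute successive multiples of P until we hit O:
  1P = (9, 15)
  2P = (5, 21)
  3P = (10, 1)
  4P = (3, 17)
  5P = (1, 21)
  6P = (25, 26)
  7P = (23, 8)
  8P = (19, 19)
  ... (continuing to 24P)
  24P = O

ord(P) = 24


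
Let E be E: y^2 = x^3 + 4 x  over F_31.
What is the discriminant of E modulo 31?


4 a^3 + 27 b^2 = 4*4^3 + 27*0^2 = 256 + 0 = 256
Delta = -16 * (256) = -4096
Delta mod 31 = 27

Delta = 27 (mod 31)


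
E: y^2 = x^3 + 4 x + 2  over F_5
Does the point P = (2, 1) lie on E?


Check whether y^2 = x^3 + 4 x + 2 (mod 5) for (x, y) = (2, 1).
LHS: y^2 = 1^2 mod 5 = 1
RHS: x^3 + 4 x + 2 = 2^3 + 4*2 + 2 mod 5 = 3
LHS != RHS

No, not on the curve


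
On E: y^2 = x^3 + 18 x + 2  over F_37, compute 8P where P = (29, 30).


k = 8 = 1000_2 (binary, LSB first: 0001)
Double-and-add from P = (29, 30):
  bit 0 = 0: acc unchanged = O
  bit 1 = 0: acc unchanged = O
  bit 2 = 0: acc unchanged = O
  bit 3 = 1: acc = O + (19, 32) = (19, 32)

8P = (19, 32)


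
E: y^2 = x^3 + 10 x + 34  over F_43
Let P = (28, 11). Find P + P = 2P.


Doubling: s = (3 x1^2 + a) / (2 y1)
s = (3*28^2 + 10) / (2*11) mod 43 = 37
x3 = s^2 - 2 x1 mod 43 = 37^2 - 2*28 = 23
y3 = s (x1 - x3) - y1 mod 43 = 37 * (28 - 23) - 11 = 2

2P = (23, 2)


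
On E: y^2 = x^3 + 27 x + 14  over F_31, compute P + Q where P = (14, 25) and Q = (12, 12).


P != Q, so use the chord formula.
s = (y2 - y1) / (x2 - x1) = (18) / (29) mod 31 = 22
x3 = s^2 - x1 - x2 mod 31 = 22^2 - 14 - 12 = 24
y3 = s (x1 - x3) - y1 mod 31 = 22 * (14 - 24) - 25 = 3

P + Q = (24, 3)


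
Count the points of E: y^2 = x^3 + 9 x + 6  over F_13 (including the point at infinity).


For each x in F_13, count y with y^2 = x^3 + 9 x + 6 mod 13:
  x = 1: RHS = 3, y in [4, 9]  -> 2 point(s)
  x = 6: RHS = 3, y in [4, 9]  -> 2 point(s)
  x = 7: RHS = 9, y in [3, 10]  -> 2 point(s)
  x = 9: RHS = 10, y in [6, 7]  -> 2 point(s)
  x = 10: RHS = 4, y in [2, 11]  -> 2 point(s)
  x = 12: RHS = 9, y in [3, 10]  -> 2 point(s)
Affine points: 12. Add the point at infinity: total = 13.

#E(F_13) = 13


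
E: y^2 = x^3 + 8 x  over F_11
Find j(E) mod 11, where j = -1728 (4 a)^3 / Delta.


Delta = -16(4 a^3 + 27 b^2) mod 11 = 1
-1728 * (4 a)^3 = -1728 * (4*8)^3 mod 11 = 1
j = 1 * 1^(-1) mod 11 = 1

j = 1 (mod 11)


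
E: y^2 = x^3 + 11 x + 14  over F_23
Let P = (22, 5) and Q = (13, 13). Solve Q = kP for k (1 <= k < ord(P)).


Enumerate multiples of P until we hit Q = (13, 13):
  1P = (22, 5)
  2P = (15, 14)
  3P = (13, 13)
Match found at i = 3.

k = 3


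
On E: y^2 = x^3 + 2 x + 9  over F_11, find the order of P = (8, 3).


Compute successive multiples of P until we hit O:
  1P = (8, 3)
  2P = (4, 9)
  3P = (4, 2)
  4P = (8, 8)
  5P = O

ord(P) = 5


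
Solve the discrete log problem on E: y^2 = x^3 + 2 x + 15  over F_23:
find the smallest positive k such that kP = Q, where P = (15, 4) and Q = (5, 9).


Enumerate multiples of P until we hit Q = (5, 9):
  1P = (15, 4)
  2P = (19, 14)
  3P = (1, 8)
  4P = (16, 16)
  5P = (21, 16)
  6P = (14, 21)
  7P = (7, 21)
  8P = (3, 5)
  9P = (9, 7)
  10P = (5, 14)
  11P = (4, 8)
  12P = (22, 9)
  13P = (2, 2)
  14P = (18, 15)
  15P = (6, 6)
  16P = (10, 0)
  17P = (6, 17)
  18P = (18, 8)
  19P = (2, 21)
  20P = (22, 14)
  21P = (4, 15)
  22P = (5, 9)
Match found at i = 22.

k = 22


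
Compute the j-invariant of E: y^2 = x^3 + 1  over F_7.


Delta = -16(4 a^3 + 27 b^2) mod 7 = 2
-1728 * (4 a)^3 = -1728 * (4*0)^3 mod 7 = 0
j = 0 * 2^(-1) mod 7 = 0

j = 0 (mod 7)


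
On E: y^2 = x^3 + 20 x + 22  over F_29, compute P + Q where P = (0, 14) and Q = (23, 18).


P != Q, so use the chord formula.
s = (y2 - y1) / (x2 - x1) = (4) / (23) mod 29 = 9
x3 = s^2 - x1 - x2 mod 29 = 9^2 - 0 - 23 = 0
y3 = s (x1 - x3) - y1 mod 29 = 9 * (0 - 0) - 14 = 15

P + Q = (0, 15)


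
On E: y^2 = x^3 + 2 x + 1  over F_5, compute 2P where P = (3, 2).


k = 2 = 10_2 (binary, LSB first: 01)
Double-and-add from P = (3, 2):
  bit 0 = 0: acc unchanged = O
  bit 1 = 1: acc = O + (0, 1) = (0, 1)

2P = (0, 1)


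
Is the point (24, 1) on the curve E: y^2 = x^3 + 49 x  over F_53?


Check whether y^2 = x^3 + 49 x + 0 (mod 53) for (x, y) = (24, 1).
LHS: y^2 = 1^2 mod 53 = 1
RHS: x^3 + 49 x + 0 = 24^3 + 49*24 + 0 mod 53 = 1
LHS = RHS

Yes, on the curve


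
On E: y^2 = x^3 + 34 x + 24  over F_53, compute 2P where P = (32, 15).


Doubling: s = (3 x1^2 + a) / (2 y1)
s = (3*32^2 + 34) / (2*15) mod 53 = 47
x3 = s^2 - 2 x1 mod 53 = 47^2 - 2*32 = 25
y3 = s (x1 - x3) - y1 mod 53 = 47 * (32 - 25) - 15 = 49

2P = (25, 49)


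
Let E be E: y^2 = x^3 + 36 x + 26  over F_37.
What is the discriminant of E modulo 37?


4 a^3 + 27 b^2 = 4*36^3 + 27*26^2 = 186624 + 18252 = 204876
Delta = -16 * (204876) = -3278016
Delta mod 37 = 36

Delta = 36 (mod 37)


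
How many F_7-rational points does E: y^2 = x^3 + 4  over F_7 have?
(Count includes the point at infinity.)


For each x in F_7, count y with y^2 = x^3 + 0 x + 4 mod 7:
  x = 0: RHS = 4, y in [2, 5]  -> 2 point(s)
Affine points: 2. Add the point at infinity: total = 3.

#E(F_7) = 3


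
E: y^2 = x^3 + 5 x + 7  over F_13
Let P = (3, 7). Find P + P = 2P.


Doubling: s = (3 x1^2 + a) / (2 y1)
s = (3*3^2 + 5) / (2*7) mod 13 = 6
x3 = s^2 - 2 x1 mod 13 = 6^2 - 2*3 = 4
y3 = s (x1 - x3) - y1 mod 13 = 6 * (3 - 4) - 7 = 0

2P = (4, 0)


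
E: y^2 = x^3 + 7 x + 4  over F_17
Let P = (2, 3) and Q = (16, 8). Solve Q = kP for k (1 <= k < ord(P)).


Enumerate multiples of P until we hit Q = (16, 8):
  1P = (2, 3)
  2P = (15, 4)
  3P = (16, 9)
  4P = (3, 16)
  5P = (11, 16)
  6P = (0, 15)
  7P = (0, 2)
  8P = (11, 1)
  9P = (3, 1)
  10P = (16, 8)
Match found at i = 10.

k = 10


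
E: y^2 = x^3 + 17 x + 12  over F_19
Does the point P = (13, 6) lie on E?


Check whether y^2 = x^3 + 17 x + 12 (mod 19) for (x, y) = (13, 6).
LHS: y^2 = 6^2 mod 19 = 17
RHS: x^3 + 17 x + 12 = 13^3 + 17*13 + 12 mod 19 = 17
LHS = RHS

Yes, on the curve


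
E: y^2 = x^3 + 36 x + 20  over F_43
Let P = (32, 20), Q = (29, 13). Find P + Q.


P != Q, so use the chord formula.
s = (y2 - y1) / (x2 - x1) = (36) / (40) mod 43 = 31
x3 = s^2 - x1 - x2 mod 43 = 31^2 - 32 - 29 = 40
y3 = s (x1 - x3) - y1 mod 43 = 31 * (32 - 40) - 20 = 33

P + Q = (40, 33)


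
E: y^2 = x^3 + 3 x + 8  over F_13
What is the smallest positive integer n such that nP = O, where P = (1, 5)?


Compute successive multiples of P until we hit O:
  1P = (1, 5)
  2P = (2, 10)
  3P = (9, 7)
  4P = (12, 2)
  5P = (12, 11)
  6P = (9, 6)
  7P = (2, 3)
  8P = (1, 8)
  ... (continuing to 9P)
  9P = O

ord(P) = 9


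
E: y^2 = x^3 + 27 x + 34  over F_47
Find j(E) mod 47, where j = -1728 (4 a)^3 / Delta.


Delta = -16(4 a^3 + 27 b^2) mod 47 = 12
-1728 * (4 a)^3 = -1728 * (4*27)^3 mod 47 = 10
j = 10 * 12^(-1) mod 47 = 40

j = 40 (mod 47)


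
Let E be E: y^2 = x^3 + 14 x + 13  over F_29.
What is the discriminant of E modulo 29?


4 a^3 + 27 b^2 = 4*14^3 + 27*13^2 = 10976 + 4563 = 15539
Delta = -16 * (15539) = -248624
Delta mod 29 = 22

Delta = 22 (mod 29)


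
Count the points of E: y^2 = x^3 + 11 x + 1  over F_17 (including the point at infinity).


For each x in F_17, count y with y^2 = x^3 + 11 x + 1 mod 17:
  x = 0: RHS = 1, y in [1, 16]  -> 2 point(s)
  x = 1: RHS = 13, y in [8, 9]  -> 2 point(s)
  x = 7: RHS = 13, y in [8, 9]  -> 2 point(s)
  x = 9: RHS = 13, y in [8, 9]  -> 2 point(s)
  x = 11: RHS = 8, y in [5, 12]  -> 2 point(s)
  x = 12: RHS = 8, y in [5, 12]  -> 2 point(s)
  x = 14: RHS = 9, y in [3, 14]  -> 2 point(s)
Affine points: 14. Add the point at infinity: total = 15.

#E(F_17) = 15


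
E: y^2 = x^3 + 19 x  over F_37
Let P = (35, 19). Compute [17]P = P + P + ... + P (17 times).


k = 17 = 10001_2 (binary, LSB first: 10001)
Double-and-add from P = (35, 19):
  bit 0 = 1: acc = O + (35, 19) = (35, 19)
  bit 1 = 0: acc unchanged = (35, 19)
  bit 2 = 0: acc unchanged = (35, 19)
  bit 3 = 0: acc unchanged = (35, 19)
  bit 4 = 1: acc = (35, 19) + (34, 8) = (15, 16)

17P = (15, 16)


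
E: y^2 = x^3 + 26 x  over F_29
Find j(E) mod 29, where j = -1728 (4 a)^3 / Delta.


Delta = -16(4 a^3 + 27 b^2) mod 29 = 17
-1728 * (4 a)^3 = -1728 * (4*26)^3 mod 29 = 28
j = 28 * 17^(-1) mod 29 = 17

j = 17 (mod 29)


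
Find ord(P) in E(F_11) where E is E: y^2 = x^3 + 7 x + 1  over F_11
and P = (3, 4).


Compute successive multiples of P until we hit O:
  1P = (3, 4)
  2P = (10, 2)
  3P = (1, 8)
  4P = (0, 1)
  5P = (9, 1)
  6P = (2, 1)
  7P = (4, 4)
  8P = (4, 7)
  ... (continuing to 15P)
  15P = O

ord(P) = 15


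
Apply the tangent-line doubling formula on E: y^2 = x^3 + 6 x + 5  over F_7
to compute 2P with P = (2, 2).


Doubling: s = (3 x1^2 + a) / (2 y1)
s = (3*2^2 + 6) / (2*2) mod 7 = 1
x3 = s^2 - 2 x1 mod 7 = 1^2 - 2*2 = 4
y3 = s (x1 - x3) - y1 mod 7 = 1 * (2 - 4) - 2 = 3

2P = (4, 3)


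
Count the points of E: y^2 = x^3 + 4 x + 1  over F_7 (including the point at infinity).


For each x in F_7, count y with y^2 = x^3 + 4 x + 1 mod 7:
  x = 0: RHS = 1, y in [1, 6]  -> 2 point(s)
  x = 4: RHS = 4, y in [2, 5]  -> 2 point(s)
Affine points: 4. Add the point at infinity: total = 5.

#E(F_7) = 5


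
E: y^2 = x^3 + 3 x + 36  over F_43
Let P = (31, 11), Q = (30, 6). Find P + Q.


P != Q, so use the chord formula.
s = (y2 - y1) / (x2 - x1) = (38) / (42) mod 43 = 5
x3 = s^2 - x1 - x2 mod 43 = 5^2 - 31 - 30 = 7
y3 = s (x1 - x3) - y1 mod 43 = 5 * (31 - 7) - 11 = 23

P + Q = (7, 23)


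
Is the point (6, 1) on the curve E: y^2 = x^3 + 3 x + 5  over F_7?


Check whether y^2 = x^3 + 3 x + 5 (mod 7) for (x, y) = (6, 1).
LHS: y^2 = 1^2 mod 7 = 1
RHS: x^3 + 3 x + 5 = 6^3 + 3*6 + 5 mod 7 = 1
LHS = RHS

Yes, on the curve


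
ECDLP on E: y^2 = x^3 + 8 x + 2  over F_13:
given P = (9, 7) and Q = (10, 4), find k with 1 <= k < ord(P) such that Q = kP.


Enumerate multiples of P until we hit Q = (10, 4):
  1P = (9, 7)
  2P = (11, 11)
  3P = (10, 4)
Match found at i = 3.

k = 3


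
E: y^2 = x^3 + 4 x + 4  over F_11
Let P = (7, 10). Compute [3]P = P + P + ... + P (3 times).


k = 3 = 11_2 (binary, LSB first: 11)
Double-and-add from P = (7, 10):
  bit 0 = 1: acc = O + (7, 10) = (7, 10)
  bit 1 = 1: acc = (7, 10) + (2, 3) = (0, 2)

3P = (0, 2)


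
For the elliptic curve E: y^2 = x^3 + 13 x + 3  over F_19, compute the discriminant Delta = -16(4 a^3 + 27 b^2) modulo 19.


4 a^3 + 27 b^2 = 4*13^3 + 27*3^2 = 8788 + 243 = 9031
Delta = -16 * (9031) = -144496
Delta mod 19 = 18

Delta = 18 (mod 19)


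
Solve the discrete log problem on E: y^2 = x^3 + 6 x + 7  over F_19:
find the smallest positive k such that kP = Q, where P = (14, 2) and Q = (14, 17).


Enumerate multiples of P until we hit Q = (14, 17):
  1P = (14, 2)
  2P = (8, 15)
  3P = (17, 14)
  4P = (4, 0)
  5P = (17, 5)
  6P = (8, 4)
  7P = (14, 17)
Match found at i = 7.

k = 7


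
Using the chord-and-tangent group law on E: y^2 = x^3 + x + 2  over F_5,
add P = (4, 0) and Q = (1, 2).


P != Q, so use the chord formula.
s = (y2 - y1) / (x2 - x1) = (2) / (2) mod 5 = 1
x3 = s^2 - x1 - x2 mod 5 = 1^2 - 4 - 1 = 1
y3 = s (x1 - x3) - y1 mod 5 = 1 * (4 - 1) - 0 = 3

P + Q = (1, 3)


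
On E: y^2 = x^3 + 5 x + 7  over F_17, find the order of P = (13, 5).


Compute successive multiples of P until we hit O:
  1P = (13, 5)
  2P = (6, 10)
  3P = (11, 13)
  4P = (9, 13)
  5P = (16, 1)
  6P = (3, 10)
  7P = (14, 4)
  8P = (8, 7)
  ... (continuing to 23P)
  23P = O

ord(P) = 23


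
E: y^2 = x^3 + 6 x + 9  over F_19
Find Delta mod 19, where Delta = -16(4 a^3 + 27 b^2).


4 a^3 + 27 b^2 = 4*6^3 + 27*9^2 = 864 + 2187 = 3051
Delta = -16 * (3051) = -48816
Delta mod 19 = 14

Delta = 14 (mod 19)


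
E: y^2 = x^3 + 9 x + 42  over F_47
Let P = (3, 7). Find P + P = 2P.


Doubling: s = (3 x1^2 + a) / (2 y1)
s = (3*3^2 + 9) / (2*7) mod 47 = 16
x3 = s^2 - 2 x1 mod 47 = 16^2 - 2*3 = 15
y3 = s (x1 - x3) - y1 mod 47 = 16 * (3 - 15) - 7 = 36

2P = (15, 36)
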